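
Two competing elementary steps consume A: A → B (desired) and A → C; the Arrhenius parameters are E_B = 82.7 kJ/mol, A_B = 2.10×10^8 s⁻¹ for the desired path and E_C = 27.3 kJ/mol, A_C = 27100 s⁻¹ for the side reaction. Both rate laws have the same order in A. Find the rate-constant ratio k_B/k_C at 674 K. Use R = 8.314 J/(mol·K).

k_B/k_C = (A_B/A_C)·exp[−(E_B−E_C)/(RT)] = (A_B/A_C)·exp[(E_C−E_B)/(RT)].
(E_C−E_B)/(RT) = (27.3−82.7)×10³/(8.314×674) = -55400/5604 = -9.886.
k_B/k_C = (2.10×10^8/27100)·exp(-9.886) = 7749 × 5.086×10^-5 = 0.394.

0.394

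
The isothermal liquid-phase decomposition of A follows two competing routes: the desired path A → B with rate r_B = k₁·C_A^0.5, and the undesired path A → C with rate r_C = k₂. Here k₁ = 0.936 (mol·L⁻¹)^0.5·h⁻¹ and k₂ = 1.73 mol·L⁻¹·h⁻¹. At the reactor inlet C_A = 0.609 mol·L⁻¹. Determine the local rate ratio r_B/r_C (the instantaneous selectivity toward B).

S_{B/C} = r_B/r_C = (k₁·C_A^0.5)/(k₂) = (k₁/k₂)·C_A^0.5.
= (0.936×0.6090^0.5) / (1.73) = 0.7304/1.730 = 0.422.
Since the desired path is higher order in A, keeping C_A high (PFR or concentrated feed) favours B.

0.422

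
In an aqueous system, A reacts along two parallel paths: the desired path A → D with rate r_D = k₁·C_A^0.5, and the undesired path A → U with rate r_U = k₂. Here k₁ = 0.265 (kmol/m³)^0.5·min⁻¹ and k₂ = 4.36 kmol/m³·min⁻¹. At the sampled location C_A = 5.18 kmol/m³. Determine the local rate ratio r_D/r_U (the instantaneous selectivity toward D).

S_{D/U} = r_D/r_U = (k₁·C_A^0.5)/(k₂) = (k₁/k₂)·C_A^0.5.
= (0.265×5.180^0.5) / (4.36) = 0.6031/4.360 = 0.138.
Since the desired path is higher order in A, keeping C_A high (PFR or concentrated feed) favours D.

0.138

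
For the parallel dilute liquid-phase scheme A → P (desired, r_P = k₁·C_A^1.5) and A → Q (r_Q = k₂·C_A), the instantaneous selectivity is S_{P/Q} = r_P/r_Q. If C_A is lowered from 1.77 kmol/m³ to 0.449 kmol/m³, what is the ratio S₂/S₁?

0.504

S_{P/Q} = (k₁/k₂)·C_A^0.5, so S₂/S₁ = (C_{A,2}/C_{A,1})^0.5.
= (0.449/1.77)^0.5 = (0.2537)^0.5 = 0.504.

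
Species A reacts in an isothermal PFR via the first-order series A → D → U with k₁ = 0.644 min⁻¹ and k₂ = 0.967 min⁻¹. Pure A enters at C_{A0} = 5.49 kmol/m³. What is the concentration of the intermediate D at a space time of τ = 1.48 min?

1.60 kmol/m³

Solving the coupled first-order balances gives C_D(τ) = [k₁/(k₂−k₁)]·C_{A0}·(e^(−k₁τ) − e^(−k₂τ)).
e^(−k₁τ) = e^(−0.644×1.48) = e^(−0.9531) = 0.3855; e^(−k₂τ) = e^(−1.431) = 0.2390.
C_D = 0.644×5.49/(0.967−0.644) × (0.3855−0.2390) = 10.95×0.1465 = 1.604 kmol/m³.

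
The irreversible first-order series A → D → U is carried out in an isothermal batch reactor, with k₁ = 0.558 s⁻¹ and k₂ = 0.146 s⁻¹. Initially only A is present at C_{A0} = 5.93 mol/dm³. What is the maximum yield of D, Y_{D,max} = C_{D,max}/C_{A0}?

Evaluating C_D at t_opt = ln(k₂/k₁)/(k₂−k₁) gives C_{D,max}/C_{A0} = (k₁/k₂)^[k₂/(k₂−k₁)].
= (0.558/0.146)^(0.146/(0.146−0.558)) = (3.822)^(-0.3544) = 0.6218.

0.622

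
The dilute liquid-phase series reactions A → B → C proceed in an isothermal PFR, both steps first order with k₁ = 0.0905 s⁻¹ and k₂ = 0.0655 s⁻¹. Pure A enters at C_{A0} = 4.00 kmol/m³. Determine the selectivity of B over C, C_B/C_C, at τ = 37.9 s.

0.237

For first-order series with pure A initially, C_B(τ) = k₁C_{A0}/(k₂−k₁)·(e^(−k₁τ) − e^(−k₂τ)).
e^(−k₁τ) = e^(−0.0905×37.9) = e^(−3.430) = 0.03239; e^(−k₂τ) = e^(−2.482) = 0.08354.
C_B = 0.0905×4.00/(0.0655−0.0905) × (0.03239−0.08354) = (-14.48)×(-0.05115) = 0.7406 kmol/m³.
C_A = C_{A0}e^(−k₁τ) = 0.1296 kmol/m³, so C_C = C_{A0}−C_A−C_B = 3.130 kmol/m³; C_B/C_C = 0.237.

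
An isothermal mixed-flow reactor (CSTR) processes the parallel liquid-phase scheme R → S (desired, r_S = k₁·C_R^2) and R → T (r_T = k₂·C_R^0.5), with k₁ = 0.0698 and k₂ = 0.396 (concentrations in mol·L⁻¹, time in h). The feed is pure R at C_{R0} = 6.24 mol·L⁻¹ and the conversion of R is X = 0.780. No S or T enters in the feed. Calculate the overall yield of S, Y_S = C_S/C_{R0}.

Exit C_R = C_{R0}(1−X) = 6.24×0.220 = 1.373 mol·L⁻¹.
A CSTR operates uniformly at the exit composition, giving r_S = 0.1315 and r_T = 0.4640 (each k·C_R^n at C_R = 1.373).
Fraction of consumed R going to S: r_S/(r_S+r_T) = 0.2209.
C_S = 0.2209·C_{R0}·X = 0.2209×6.24×0.780 = 1.08 mol·L⁻¹; Y_S = C_S/C_{R0} = 0.172.

0.172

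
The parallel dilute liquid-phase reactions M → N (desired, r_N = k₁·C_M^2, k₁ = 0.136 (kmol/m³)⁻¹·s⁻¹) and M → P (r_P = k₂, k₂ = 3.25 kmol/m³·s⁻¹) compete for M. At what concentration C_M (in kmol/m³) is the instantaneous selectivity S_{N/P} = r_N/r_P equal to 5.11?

S_{N/P} = (k₁/k₂)·C_M^2 ⇒ C_M = (S·k₂/k₁)^(0.5).
= (5.11×3.25/0.136)^(0.5) = (122.1)^(0.5) = 11.1 kmol/m³.

11.1 kmol/m³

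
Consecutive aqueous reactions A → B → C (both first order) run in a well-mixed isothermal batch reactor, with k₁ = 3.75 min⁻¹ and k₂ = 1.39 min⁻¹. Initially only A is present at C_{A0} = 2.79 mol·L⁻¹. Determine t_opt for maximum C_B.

The intermediate peaks when r₁ = r₂, i.e. k₁e^(−k₁t) = k₂e^(−k₂t), giving t_opt = ln(k₂/k₁)/(k₂−k₁).
= ln(1.39/3.75)/(1.39−3.75) = ln(0.3707)/-2.360 = -0.9925/-2.360 = 0.421 min.

0.421 min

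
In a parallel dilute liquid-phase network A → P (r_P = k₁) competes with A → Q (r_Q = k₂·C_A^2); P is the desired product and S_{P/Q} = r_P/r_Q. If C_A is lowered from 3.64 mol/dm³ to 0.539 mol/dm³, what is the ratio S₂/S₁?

45.6

S_{P/Q} = (k₁/k₂)·C_A^-2, so S₂/S₁ = (C_{A,2}/C_{A,1})^-2.
= (0.539/3.64)^(-2) = (0.1481)^(-2) = 45.6.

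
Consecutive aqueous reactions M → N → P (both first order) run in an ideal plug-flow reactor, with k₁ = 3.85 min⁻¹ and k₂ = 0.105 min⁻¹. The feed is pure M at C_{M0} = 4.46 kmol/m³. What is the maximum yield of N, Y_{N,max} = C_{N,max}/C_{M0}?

0.904

At the optimum, C_{N,max}/C_{M0} = (k₁/k₂)^[k₂/(k₂−k₁)].
= (3.85/0.105)^(0.105/(0.105−3.85)) = (36.67)^(-0.02804) = 0.9039.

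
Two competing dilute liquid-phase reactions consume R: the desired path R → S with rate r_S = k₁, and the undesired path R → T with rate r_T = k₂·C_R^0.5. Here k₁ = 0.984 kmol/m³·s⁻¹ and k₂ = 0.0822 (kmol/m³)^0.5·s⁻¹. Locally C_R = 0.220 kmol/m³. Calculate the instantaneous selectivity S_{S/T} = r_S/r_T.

S_{S/T} = r_S/r_T = (k₁)/(k₂·C_R^0.5) = (k₁/k₂)·C_R^-0.5.
= (0.984) / (0.0822×0.2200^0.5) = 0.9840/0.03856 = 25.5.
The undesired path is higher order in R, so low C_R (CSTR or dilute feed) favours S.

25.5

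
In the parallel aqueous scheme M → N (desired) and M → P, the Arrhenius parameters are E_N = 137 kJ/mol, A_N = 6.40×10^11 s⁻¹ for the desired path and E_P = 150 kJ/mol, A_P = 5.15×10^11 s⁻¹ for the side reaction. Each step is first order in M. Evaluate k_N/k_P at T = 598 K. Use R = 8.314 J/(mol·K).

With equal orders, S_{N/P} = k_N/k_P = (A_N/A_P)·exp[(E_P−E_N)/(RT)].
(E_P−E_N)/(RT) = (150−137)×10³/(8.314×598) = 13000/4972 = 2.615.
k_N/k_P = (6.40×10^11/5.15×10^11)·exp(2.615) = 1.243 × 13.66 = 17.0.

17.0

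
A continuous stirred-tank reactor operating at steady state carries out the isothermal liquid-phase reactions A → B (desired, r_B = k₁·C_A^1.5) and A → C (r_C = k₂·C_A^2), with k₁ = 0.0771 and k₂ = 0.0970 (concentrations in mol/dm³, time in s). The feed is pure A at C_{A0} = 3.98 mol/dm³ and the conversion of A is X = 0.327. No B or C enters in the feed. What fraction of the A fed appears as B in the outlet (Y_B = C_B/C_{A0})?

0.107

Exit C_A = C_{A0}(1−X) = 3.98×0.673 = 2.679 mol/dm³.
In a CSTR the entire volume is at exit conditions, so r_B = 0.0771×2.679^1.5 = 0.3380 and r_C = 0.0970×2.679^2 = 0.6959.
Fraction of consumed A going to B: r_B/(r_B+r_C) = 0.3269.
C_B = 0.3269·C_{A0}·X = 0.3269×3.98×0.327 = 0.425 mol/dm³; Y_B = C_B/C_{A0} = 0.107.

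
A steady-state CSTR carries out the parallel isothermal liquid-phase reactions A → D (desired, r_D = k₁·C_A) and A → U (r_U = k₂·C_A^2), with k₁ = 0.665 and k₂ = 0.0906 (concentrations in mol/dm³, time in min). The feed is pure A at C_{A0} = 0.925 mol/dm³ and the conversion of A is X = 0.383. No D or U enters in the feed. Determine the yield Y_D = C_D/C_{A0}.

0.355

Exit C_A = C_{A0}(1−X) = 0.925×0.617 = 0.5707 mol/dm³.
Rates in a CSTR are evaluated at the outlet concentration: r_D = 0.665×0.5707 = 0.3795, r_U = 0.0906×0.5707^2 = 0.02951.
Fraction of consumed A going to D: r_D/(r_D+r_U) = 0.9279.
C_D = 0.9279·C_{A0}·X = 0.9279×0.925×0.383 = 0.329 mol/dm³; Y_D = C_D/C_{A0} = 0.355.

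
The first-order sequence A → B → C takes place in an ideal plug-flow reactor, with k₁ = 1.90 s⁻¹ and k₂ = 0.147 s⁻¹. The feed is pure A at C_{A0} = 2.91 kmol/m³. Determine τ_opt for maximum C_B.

For first-order series the maximum of C_B occurs at τ_opt = ln(k₂/k₁)/(k₂−k₁).
= ln(0.147/1.90)/(0.147−1.90) = ln(0.07737)/-1.753 = -2.559/-1.753 = 1.46 s.

1.46 s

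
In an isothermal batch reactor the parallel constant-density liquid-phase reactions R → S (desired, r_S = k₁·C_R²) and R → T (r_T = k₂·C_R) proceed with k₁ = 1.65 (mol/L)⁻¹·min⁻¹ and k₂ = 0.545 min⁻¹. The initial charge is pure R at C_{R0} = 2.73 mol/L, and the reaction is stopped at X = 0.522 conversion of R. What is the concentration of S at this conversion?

C_R = C_{R0}(1−X) = 1.305 mol/L.
Along a PFR/batch, dC_T/dC_R = −r_T/(r_S+r_T) = −k₂/(k₂+k₁·C_R).
Integrating from C_{R0} to C_R: C_T = (0.545/1.65)·ln[(0.545+1.65·2.73)/(0.545+1.65·1.30)] = 0.3303·ln(5.050/2.698) = 0.2070 mol/L.
Then C_S = (C_{R0}−C_R) − C_T = 1.425 − 0.2070 = 1.218 mol/L.

1.22 mol/L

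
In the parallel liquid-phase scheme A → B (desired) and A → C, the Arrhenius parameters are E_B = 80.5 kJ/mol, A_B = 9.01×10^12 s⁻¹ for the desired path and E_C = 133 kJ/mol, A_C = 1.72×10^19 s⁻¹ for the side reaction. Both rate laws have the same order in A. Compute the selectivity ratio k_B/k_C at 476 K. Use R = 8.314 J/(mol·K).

0.302

With equal orders, S_{B/C} = k_B/k_C = (A_B/A_C)·exp[(E_C−E_B)/(RT)].
(E_C−E_B)/(RT) = (133−80.5)×10³/(8.314×476) = 52500/3957 = 13.27.
k_B/k_C = (9.01×10^12/1.72×10^19)·exp(13.27) = 5.238×10^-7 × 5.773×10^5 = 0.302.
Since E_B < E_C, lowering the temperature improves selectivity toward B.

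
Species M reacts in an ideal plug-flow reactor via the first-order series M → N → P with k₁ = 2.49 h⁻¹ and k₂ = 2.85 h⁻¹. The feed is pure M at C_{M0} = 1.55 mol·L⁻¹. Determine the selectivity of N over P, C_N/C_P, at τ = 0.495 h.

The intermediate concentration in a first-order A→B→C sequence is C_N = k₁C_{M0}(e^(−k₁τ) − e^(−k₂τ))/(k₂−k₁).
e^(−k₁τ) = e^(−2.49×0.495) = e^(−1.233) = 0.2915; e^(−k₂τ) = e^(−1.411) = 0.2440.
C_N = 2.49×1.55/(2.85−2.49) × (0.2915−0.2440) = 10.72×0.04759 = 0.5102 mol·L⁻¹.
C_M = C_{M0}e^(−k₁τ) = 0.4519 mol·L⁻¹, so C_P = C_{M0}−C_M−C_N = 0.5879 mol·L⁻¹; C_N/C_P = 0.868.

0.868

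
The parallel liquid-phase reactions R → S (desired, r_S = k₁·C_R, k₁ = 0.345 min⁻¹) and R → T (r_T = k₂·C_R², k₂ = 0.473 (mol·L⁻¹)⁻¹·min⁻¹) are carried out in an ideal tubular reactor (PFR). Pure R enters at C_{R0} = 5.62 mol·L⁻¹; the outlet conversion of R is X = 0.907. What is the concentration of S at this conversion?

C_R = C_{R0}(1−X) = 0.5227 mol·L⁻¹.
Along a PFR/batch, dC_S/dC_R = −r_S/(r_S+r_T) = −k₁/(k₁+k₂·C_R).
Integrating from C_{R0} to C_R: C_S = (0.345/0.473)·ln[(0.345+0.473·5.62)/(0.345+0.473·0.523)] = 0.7294·ln(3.003/0.5922) = 1.184 mol·L⁻¹.

1.18 mol·L⁻¹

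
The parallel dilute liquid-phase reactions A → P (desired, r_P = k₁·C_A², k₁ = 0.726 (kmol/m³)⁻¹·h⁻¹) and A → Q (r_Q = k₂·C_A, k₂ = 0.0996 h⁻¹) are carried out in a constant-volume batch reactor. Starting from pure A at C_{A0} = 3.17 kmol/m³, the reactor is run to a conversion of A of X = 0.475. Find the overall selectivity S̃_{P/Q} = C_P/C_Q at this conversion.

C_A = C_{A0}(1−X) = 1.664 kmol/m³.
Along a PFR/batch, dC_Q/dC_A = −r_Q/(r_P+r_Q) = −k₂/(k₂+k₁·C_A).
Integrating from C_{A0} to C_A: C_Q = (0.0996/0.726)·ln[(0.0996+0.726·3.17)/(0.0996+0.726·1.66)] = 0.1372·ln(2.401/1.308) = 0.08334 kmol/m³.
Then C_P = (C_{A0}−C_A) − C_Q = 1.506 − 0.08334 = 1.422 kmol/m³.
S̃_{P/Q} = C_P/C_Q = 1.422/0.08334 = 17.1.

17.1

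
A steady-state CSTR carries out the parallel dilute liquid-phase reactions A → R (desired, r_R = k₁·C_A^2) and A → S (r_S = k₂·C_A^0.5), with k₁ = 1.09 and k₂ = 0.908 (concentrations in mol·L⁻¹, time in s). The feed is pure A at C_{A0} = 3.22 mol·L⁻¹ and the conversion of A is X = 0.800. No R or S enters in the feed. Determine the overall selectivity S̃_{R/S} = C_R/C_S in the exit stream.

0.620

Exit C_A = C_{A0}(1−X) = 3.22×0.200 = 0.6440 mol·L⁻¹.
Rates in a CSTR are evaluated at the outlet concentration: r_R = 1.09×0.6440^2 = 0.4521, r_S = 0.908×0.6440^0.5 = 0.7287.
Overall selectivity = C_R/C_S = r_Rτ/(r_Sτ) = r_R/r_S = 0.620.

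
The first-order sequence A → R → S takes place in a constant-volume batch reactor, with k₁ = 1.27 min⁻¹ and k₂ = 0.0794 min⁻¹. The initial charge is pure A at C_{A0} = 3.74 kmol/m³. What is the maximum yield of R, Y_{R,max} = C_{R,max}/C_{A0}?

For a first-order series the maximum intermediate yield is C_{R,max}/C_{A0} = (k₁/k₂)^[k₂/(k₂−k₁)].
= (1.27/0.0794)^(0.0794/(0.0794−1.27)) = (15.99)^(-0.06669) = 0.8312.

0.831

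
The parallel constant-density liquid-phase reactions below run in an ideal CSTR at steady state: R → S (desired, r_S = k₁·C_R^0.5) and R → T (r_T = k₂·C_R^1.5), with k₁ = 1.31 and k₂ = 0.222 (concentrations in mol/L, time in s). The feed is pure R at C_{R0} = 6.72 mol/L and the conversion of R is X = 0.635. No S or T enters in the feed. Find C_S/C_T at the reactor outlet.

Exit C_R = C_{R0}(1−X) = 6.72×0.365 = 2.453 mol/L.
A CSTR operates uniformly at the exit composition, giving r_S = 2.052 and r_T = 0.8528 (each k·C_R^n at C_R = 2.453).
Overall selectivity = C_S/C_T = r_Sτ/(r_Tτ) = r_S/r_T = 2.41.

2.41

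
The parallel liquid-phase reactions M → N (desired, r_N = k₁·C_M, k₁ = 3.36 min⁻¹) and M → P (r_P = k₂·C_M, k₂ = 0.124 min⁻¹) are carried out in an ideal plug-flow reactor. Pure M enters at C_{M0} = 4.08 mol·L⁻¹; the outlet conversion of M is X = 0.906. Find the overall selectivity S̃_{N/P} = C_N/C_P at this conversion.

C_M = C_{M0}(1−X) = 0.3835 mol·L⁻¹.
Both paths are first order in M, so the instantaneous fraction to N is constant: dC_N/d(−C_M) = k₁/(k₁+k₂) = 0.9644.
C_N = 0.9644·(C_{M0}−C_M) = 0.9644×3.696 = 3.56 mol·L⁻¹.
C_P = (C_{M0}−C_M)−C_N = 0.1316 mol·L⁻¹; S̃_{N/P} = 3.565/0.1316 = 27.1.

27.1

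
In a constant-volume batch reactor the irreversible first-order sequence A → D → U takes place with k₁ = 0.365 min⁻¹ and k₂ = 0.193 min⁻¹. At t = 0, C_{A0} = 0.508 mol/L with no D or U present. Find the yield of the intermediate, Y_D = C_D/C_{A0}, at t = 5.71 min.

0.441

For first-order series with pure A initially, C_D(t) = k₁C_{A0}/(k₂−k₁)·(e^(−k₁t) − e^(−k₂t)).
e^(−k₁t) = e^(−0.365×5.71) = e^(−2.084) = 0.1244; e^(−k₂t) = e^(−1.102) = 0.3322.
C_D = 0.365×0.508/(0.193−0.365) × (0.1244−0.3322) = (-1.078)×(-0.2078) = 0.2240 mol/L.
Y_D = C_D/C_{A0} = 0.2240/0.508 = 0.441.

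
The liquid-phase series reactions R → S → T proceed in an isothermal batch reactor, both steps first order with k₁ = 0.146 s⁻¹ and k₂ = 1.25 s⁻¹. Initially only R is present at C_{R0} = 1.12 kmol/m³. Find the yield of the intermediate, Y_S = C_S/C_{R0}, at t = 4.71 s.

The intermediate concentration in a first-order A→B→C sequence is C_S = k₁C_{R0}(e^(−k₁t) − e^(−k₂t))/(k₂−k₁).
e^(−k₁t) = e^(−0.146×4.71) = e^(−0.6877) = 0.5028; e^(−k₂t) = e^(−5.888) = 0.002774.
C_S = 0.146×1.12/(1.25−0.146) × (0.5028−0.002774) = 0.1481×0.5000 = 0.07405 kmol/m³.
Y_S = C_S/C_{R0} = 0.07405/1.12 = 0.0661.

0.0661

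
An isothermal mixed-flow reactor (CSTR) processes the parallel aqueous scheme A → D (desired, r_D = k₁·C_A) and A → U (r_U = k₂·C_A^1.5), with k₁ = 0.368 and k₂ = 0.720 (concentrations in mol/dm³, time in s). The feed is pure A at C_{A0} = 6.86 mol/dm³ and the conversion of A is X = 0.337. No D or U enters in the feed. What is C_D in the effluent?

0.447 mol/dm³

Exit C_A = C_{A0}(1−X) = 6.86×0.663 = 4.548 mol/dm³.
In a CSTR the entire volume is at exit conditions, so r_D = 0.368×4.548 = 1.674 and r_U = 0.720×4.548^1.5 = 6.984.
Fraction of consumed A going to D: r_D/(r_D+r_U) = 0.1933.
C_D = 0.1933·C_{A0}·X = 0.1933×6.86×0.337 = 0.447 mol/dm³.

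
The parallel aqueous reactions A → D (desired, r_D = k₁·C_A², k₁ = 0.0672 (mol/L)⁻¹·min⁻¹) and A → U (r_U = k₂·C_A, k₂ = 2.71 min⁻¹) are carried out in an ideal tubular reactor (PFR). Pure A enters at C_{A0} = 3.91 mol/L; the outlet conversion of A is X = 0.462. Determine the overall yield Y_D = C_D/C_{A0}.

C_A = C_{A0}(1−X) = 2.104 mol/L.
Along a PFR/batch, dC_U/dC_A = −r_U/(r_D+r_U) = −k₂/(k₂+k₁·C_A).
Integrating from C_{A0} to C_A: C_U = (2.71/0.0672)·ln[(2.71+0.0672·3.91)/(2.71+0.0672·2.10)] = 40.33·ln(2.973/2.851) = 1.681 mol/L.
Then C_D = (C_{A0}−C_A) − C_U = 1.806 − 1.681 = 0.1251 mol/L.
Y_D = C_D/C_{A0} = 0.1251/3.91 = 0.0320.

0.0320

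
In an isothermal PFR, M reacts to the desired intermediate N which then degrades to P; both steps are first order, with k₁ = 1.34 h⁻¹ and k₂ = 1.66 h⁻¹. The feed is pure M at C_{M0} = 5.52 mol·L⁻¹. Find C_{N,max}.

At the optimum, C_{N,max}/C_{M0} = (k₁/k₂)^[k₂/(k₂−k₁)].
= (1.34/1.66)^(1.66/(1.66−1.34)) = (0.8072)^(5.188) = 0.3293.
C_{N,max} = 0.3293×5.52 = 1.82 mol·L⁻¹.

1.82 mol·L⁻¹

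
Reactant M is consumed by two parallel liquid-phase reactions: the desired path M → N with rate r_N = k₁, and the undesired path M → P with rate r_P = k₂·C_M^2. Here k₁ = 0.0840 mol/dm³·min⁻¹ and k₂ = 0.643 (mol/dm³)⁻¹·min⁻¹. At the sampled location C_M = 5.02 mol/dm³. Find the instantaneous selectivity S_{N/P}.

0.00518

S_{N/P} = r_N/r_P = (k₁)/(k₂·C_M^2) = (k₁/k₂)·C_M^-2.
= (0.0840) / (0.643×5.020^2) = 0.08400/16.20 = 0.00518.
The undesired path is higher order in M, so low C_M (CSTR or dilute feed) favours N.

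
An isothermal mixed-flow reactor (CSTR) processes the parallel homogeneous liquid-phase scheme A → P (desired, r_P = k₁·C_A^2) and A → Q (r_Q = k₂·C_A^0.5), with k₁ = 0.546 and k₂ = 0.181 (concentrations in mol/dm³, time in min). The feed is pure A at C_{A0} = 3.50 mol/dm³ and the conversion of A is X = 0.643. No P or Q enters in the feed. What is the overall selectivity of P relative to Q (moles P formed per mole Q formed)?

4.21

Exit C_A = C_{A0}(1−X) = 3.50×0.357 = 1.249 mol/dm³.
A CSTR operates uniformly at the exit composition, giving r_P = 0.8524 and r_Q = 0.2023 (each k·C_A^n at C_A = 1.249).
Overall selectivity = C_P/C_Q = r_Pτ/(r_Qτ) = r_P/r_Q = 4.21.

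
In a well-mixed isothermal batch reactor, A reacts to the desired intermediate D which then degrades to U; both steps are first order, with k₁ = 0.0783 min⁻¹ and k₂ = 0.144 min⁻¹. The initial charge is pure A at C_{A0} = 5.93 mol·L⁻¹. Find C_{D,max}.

Evaluating C_D at t_opt = ln(k₂/k₁)/(k₂−k₁) gives C_{D,max}/C_{A0} = (k₁/k₂)^[k₂/(k₂−k₁)].
= (0.0783/0.144)^(0.144/(0.144−0.0783)) = (0.5437)^(2.192) = 0.2631.
C_{D,max} = 0.2631×5.93 = 1.56 mol·L⁻¹.

1.56 mol·L⁻¹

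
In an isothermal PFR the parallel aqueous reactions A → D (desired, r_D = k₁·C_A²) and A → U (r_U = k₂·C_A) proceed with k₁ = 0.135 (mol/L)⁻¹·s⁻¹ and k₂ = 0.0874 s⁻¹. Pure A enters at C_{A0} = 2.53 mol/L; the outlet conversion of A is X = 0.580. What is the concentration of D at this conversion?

1.07 mol/L

C_A = C_{A0}(1−X) = 1.063 mol/L.
Along a PFR/batch, dC_U/dC_A = −r_U/(r_D+r_U) = −k₂/(k₂+k₁·C_A).
Integrating from C_{A0} to C_A: C_U = (0.0874/0.135)·ln[(0.0874+0.135·2.53)/(0.0874+0.135·1.06)] = 0.6474·ln(0.4290/0.2309) = 0.4011 mol/L.
Then C_D = (C_{A0}−C_A) − C_U = 1.467 − 0.4011 = 1.066 mol/L.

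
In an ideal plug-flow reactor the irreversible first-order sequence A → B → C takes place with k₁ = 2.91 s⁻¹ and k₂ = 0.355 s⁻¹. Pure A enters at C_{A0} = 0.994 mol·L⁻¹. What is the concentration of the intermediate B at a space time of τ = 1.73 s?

The intermediate concentration in a first-order A→B→C sequence is C_B = k₁C_{A0}(e^(−k₁τ) − e^(−k₂τ))/(k₂−k₁).
e^(−k₁τ) = e^(−2.91×1.73) = e^(−5.034) = 0.006511; e^(−k₂τ) = e^(−0.6141) = 0.5411.
C_B = 2.91×0.994/(0.355−2.91) × (0.006511−0.5411) = (-1.132)×(-0.5346) = 0.6052 mol·L⁻¹.

0.605 mol·L⁻¹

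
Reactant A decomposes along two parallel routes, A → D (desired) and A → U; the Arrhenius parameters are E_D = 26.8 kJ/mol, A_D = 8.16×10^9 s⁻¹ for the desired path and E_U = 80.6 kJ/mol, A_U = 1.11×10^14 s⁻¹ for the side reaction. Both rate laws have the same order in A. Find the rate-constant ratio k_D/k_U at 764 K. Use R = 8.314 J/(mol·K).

0.351

With equal orders, S_{D/U} = k_D/k_U = (A_D/A_U)·exp[(E_U−E_D)/(RT)].
(E_U−E_D)/(RT) = (80.6−26.8)×10³/(8.314×764) = 53800/6352 = 8.470.
k_D/k_U = (8.16×10^9/1.11×10^14)·exp(8.470) = 7.351×10^-5 × 4769 = 0.351.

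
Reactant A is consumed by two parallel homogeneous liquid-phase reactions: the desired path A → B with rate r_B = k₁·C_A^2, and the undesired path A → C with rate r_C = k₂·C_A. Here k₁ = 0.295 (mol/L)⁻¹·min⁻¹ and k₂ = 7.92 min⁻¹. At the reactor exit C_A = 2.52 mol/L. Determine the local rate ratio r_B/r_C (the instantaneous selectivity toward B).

0.0939

S_{B/C} = r_B/r_C = (k₁·C_A^2)/(k₂·C_A) = (k₁/k₂)·C_A.
= (0.295×2.520^2) / (7.92×2.520) = 1.873/19.96 = 0.0939.
Since the desired path is higher order in A, keeping C_A high (PFR or concentrated feed) favours B.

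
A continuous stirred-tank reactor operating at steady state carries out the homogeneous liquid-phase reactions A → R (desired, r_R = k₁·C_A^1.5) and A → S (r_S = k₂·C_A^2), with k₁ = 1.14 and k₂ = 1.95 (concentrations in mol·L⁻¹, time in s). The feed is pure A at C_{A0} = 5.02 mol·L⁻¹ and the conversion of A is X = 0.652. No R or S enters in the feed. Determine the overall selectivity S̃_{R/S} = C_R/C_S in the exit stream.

Exit C_A = C_{A0}(1−X) = 5.02×0.348 = 1.747 mol·L⁻¹.
Rates in a CSTR are evaluated at the outlet concentration: r_R = 1.14×1.747^1.5 = 2.632, r_S = 1.95×1.747^2 = 5.951.
Overall selectivity = C_R/C_S = r_Rτ/(r_Sτ) = r_R/r_S = 0.442.

0.442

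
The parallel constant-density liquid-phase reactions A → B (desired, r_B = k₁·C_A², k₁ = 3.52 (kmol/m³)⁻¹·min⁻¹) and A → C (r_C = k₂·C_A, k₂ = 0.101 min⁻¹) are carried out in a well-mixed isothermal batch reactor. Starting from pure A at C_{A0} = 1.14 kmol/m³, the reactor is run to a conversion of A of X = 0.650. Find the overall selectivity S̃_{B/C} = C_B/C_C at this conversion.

24.7

C_A = C_{A0}(1−X) = 0.3990 kmol/m³.
Along a PFR/batch, dC_C/dC_A = −r_C/(r_B+r_C) = −k₂/(k₂+k₁·C_A).
Integrating from C_{A0} to C_A: C_C = (0.101/3.52)·ln[(0.101+3.52·1.14)/(0.101+3.52·0.399)] = 0.02869·ln(4.114/1.505) = 0.02884 kmol/m³.
Then C_B = (C_{A0}−C_A) − C_C = 0.7410 − 0.02884 = 0.7122 kmol/m³.
S̃_{B/C} = C_B/C_C = 0.7122/0.02884 = 24.7.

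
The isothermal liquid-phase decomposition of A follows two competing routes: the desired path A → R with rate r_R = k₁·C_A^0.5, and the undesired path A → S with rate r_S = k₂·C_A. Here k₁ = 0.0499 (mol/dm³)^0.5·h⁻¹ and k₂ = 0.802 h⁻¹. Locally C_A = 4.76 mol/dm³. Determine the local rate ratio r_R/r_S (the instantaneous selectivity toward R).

S_{R/S} = r_R/r_S = (k₁·C_A^0.5)/(k₂·C_A) = (k₁/k₂)·C_A^-0.5.
= (0.0499×4.760^0.5) / (0.802×4.760) = 0.1089/3.818 = 0.0285.

0.0285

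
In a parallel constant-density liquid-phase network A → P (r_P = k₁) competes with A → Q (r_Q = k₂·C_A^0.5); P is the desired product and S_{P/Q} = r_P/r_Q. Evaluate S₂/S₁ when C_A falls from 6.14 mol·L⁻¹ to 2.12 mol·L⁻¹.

S_{P/Q} = (k₁/k₂)·C_A^-0.5, so S₂/S₁ = (C_{A,2}/C_{A,1})^-0.5.
= (2.12/6.14)^(-0.5) = (0.3453)^(-0.5) = 1.70.
Selectivity toward P rises as C_A falls — low-concentration operation is favoured.

1.70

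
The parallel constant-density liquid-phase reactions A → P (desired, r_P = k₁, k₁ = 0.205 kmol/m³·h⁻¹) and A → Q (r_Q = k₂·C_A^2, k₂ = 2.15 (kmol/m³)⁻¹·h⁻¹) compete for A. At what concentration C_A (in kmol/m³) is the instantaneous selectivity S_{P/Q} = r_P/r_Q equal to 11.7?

0.0903 kmol/m³

S_{P/Q} = (k₁/k₂)·C_A^-2 ⇒ C_A = (S·k₂/k₁)^(-0.5).
= (11.7×2.15/0.205)^(-0.5) = (122.7)^(-0.5) = 0.0903 kmol/m³.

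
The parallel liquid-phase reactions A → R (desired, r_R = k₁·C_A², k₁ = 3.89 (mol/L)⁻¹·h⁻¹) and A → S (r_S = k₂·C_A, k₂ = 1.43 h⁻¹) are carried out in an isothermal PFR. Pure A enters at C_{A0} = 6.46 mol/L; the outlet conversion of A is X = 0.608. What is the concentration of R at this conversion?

3.61 mol/L

C_A = C_{A0}(1−X) = 2.532 mol/L.
Along a PFR/batch, dC_S/dC_A = −r_S/(r_R+r_S) = −k₂/(k₂+k₁·C_A).
Integrating from C_{A0} to C_A: C_S = (1.43/3.89)·ln[(1.43+3.89·6.46)/(1.43+3.89·2.53)] = 0.3676·ln(26.56/11.28) = 0.3148 mol/L.
Then C_R = (C_{A0}−C_A) − C_S = 3.928 − 0.3148 = 3.613 mol/L.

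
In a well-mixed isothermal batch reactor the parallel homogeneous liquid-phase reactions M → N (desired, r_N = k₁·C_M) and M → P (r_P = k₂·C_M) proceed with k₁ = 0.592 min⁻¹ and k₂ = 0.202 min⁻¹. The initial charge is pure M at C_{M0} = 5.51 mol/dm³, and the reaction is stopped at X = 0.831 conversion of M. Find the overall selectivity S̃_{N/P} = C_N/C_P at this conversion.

C_M = C_{M0}(1−X) = 0.9312 mol/dm³.
Both paths are first order in M, so the instantaneous fraction to N is constant: dC_N/d(−C_M) = k₁/(k₁+k₂) = 0.7456.
C_N = 0.7456·(C_{M0}−C_M) = 0.7456×4.579 = 3.41 mol/dm³.
C_P = (C_{M0}−C_M)−C_N = 1.165 mol/dm³; S̃_{N/P} = 3.414/1.165 = 2.93.

2.93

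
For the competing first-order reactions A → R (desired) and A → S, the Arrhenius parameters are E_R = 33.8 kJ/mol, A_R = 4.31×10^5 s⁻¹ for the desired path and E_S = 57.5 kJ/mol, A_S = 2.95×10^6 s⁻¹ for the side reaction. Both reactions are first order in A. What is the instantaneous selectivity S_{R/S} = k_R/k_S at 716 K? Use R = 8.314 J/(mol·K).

k_R/k_S = (A_R/A_S)·exp[−(E_R−E_S)/(RT)] = (A_R/A_S)·exp[(E_S−E_R)/(RT)].
(E_S−E_R)/(RT) = (57.5−33.8)×10³/(8.314×716) = 23700/5953 = 3.981.
k_R/k_S = (4.31×10^5/2.95×10^6)·exp(3.981) = 0.1461 × 53.59 = 7.83.
Since E_R < E_S, lowering the temperature improves selectivity toward R.

7.83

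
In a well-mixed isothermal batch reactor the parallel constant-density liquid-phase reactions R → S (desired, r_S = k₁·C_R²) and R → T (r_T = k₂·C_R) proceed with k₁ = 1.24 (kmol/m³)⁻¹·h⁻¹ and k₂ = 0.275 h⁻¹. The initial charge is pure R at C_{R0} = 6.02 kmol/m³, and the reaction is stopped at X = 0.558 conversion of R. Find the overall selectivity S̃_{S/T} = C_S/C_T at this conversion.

C_R = C_{R0}(1−X) = 2.661 kmol/m³.
Along a PFR/batch, dC_T/dC_R = −r_T/(r_S+r_T) = −k₂/(k₂+k₁·C_R).
Integrating from C_{R0} to C_R: C_T = (0.275/1.24)·ln[(0.275+1.24·6.02)/(0.275+1.24·2.66)] = 0.2218·ln(7.740/3.574) = 0.1713 kmol/m³.
Then C_S = (C_{R0}−C_R) − C_T = 3.359 − 0.1713 = 3.188 kmol/m³.
S̃_{S/T} = C_S/C_T = 3.188/0.1713 = 18.6.

18.6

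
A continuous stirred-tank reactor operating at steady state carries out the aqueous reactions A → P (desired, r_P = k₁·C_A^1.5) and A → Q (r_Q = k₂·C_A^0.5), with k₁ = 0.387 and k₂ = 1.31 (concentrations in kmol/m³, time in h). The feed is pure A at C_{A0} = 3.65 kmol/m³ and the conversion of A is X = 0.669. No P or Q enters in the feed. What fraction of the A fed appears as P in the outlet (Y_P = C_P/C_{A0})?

Exit C_A = C_{A0}(1−X) = 3.65×0.331 = 1.208 kmol/m³.
In a CSTR the entire volume is at exit conditions, so r_P = 0.387×1.208^1.5 = 0.5139 and r_Q = 1.31×1.208^0.5 = 1.440.
Fraction of consumed A going to P: r_P/(r_P+r_Q) = 0.2630.
C_P = 0.2630·C_{A0}·X = 0.2630×3.65×0.669 = 0.642 kmol/m³; Y_P = C_P/C_{A0} = 0.176.

0.176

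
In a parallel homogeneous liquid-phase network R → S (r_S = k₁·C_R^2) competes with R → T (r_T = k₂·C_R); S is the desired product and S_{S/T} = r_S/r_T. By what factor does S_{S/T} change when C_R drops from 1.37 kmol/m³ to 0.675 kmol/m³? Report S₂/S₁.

S_{S/T} = (k₁/k₂)·C_R, so S₂/S₁ = (C_{R,2}/C_{R,1}).
= 0.675/1.37 = 0.493.

0.493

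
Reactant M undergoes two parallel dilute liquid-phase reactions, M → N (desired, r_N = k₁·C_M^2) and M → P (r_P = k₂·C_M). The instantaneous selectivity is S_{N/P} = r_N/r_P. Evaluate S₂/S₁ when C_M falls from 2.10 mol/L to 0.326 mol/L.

0.155

S_{N/P} = (k₁/k₂)·C_M, so S₂/S₁ = (C_{M,2}/C_{M,1}).
= 0.326/2.10 = 0.155.
Selectivity toward N falls as C_M falls — high-concentration operation is favoured.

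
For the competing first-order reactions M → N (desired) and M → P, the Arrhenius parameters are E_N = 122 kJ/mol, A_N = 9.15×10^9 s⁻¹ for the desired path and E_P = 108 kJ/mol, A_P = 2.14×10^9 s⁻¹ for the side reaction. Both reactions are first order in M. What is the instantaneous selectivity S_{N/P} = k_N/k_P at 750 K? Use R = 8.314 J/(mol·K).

k_N/k_P = (A_N/A_P)·exp[−(E_N−E_P)/(RT)] = (A_N/A_P)·exp[(E_P−E_N)/(RT)].
(E_P−E_N)/(RT) = (108−122)×10³/(8.314×750) = -14000/6236 = -2.245.
k_N/k_P = (9.15×10^9/2.14×10^9)·exp(-2.245) = 4.276 × 0.1059 = 0.453.

0.453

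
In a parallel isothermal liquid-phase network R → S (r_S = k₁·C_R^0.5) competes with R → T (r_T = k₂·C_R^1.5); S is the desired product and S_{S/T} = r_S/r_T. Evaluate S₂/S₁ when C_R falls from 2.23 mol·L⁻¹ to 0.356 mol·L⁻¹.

6.26

S_{S/T} = (k₁/k₂)·C_R⁻¹, so S₂/S₁ = (C_{R,2}/C_{R,1})⁻¹.
= 2.23/0.356 = 6.26.
Selectivity toward S rises as C_R falls — low-concentration operation is favoured.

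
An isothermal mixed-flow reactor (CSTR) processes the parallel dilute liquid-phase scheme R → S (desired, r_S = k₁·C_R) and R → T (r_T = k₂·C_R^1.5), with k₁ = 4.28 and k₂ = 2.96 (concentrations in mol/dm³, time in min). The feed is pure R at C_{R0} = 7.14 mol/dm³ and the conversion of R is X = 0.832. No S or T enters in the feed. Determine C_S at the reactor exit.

Exit C_R = C_{R0}(1−X) = 7.14×0.168 = 1.200 mol/dm³.
Rates in a CSTR are evaluated at the outlet concentration: r_S = 4.28×1.200 = 5.134, r_T = 2.96×1.200^1.5 = 3.889.
Fraction of consumed R going to S: r_S/(r_S+r_T) = 0.5690.
C_S = 0.5690·C_{R0}·X = 0.5690×7.14×0.832 = 3.38 mol/dm³.

3.38 mol/dm³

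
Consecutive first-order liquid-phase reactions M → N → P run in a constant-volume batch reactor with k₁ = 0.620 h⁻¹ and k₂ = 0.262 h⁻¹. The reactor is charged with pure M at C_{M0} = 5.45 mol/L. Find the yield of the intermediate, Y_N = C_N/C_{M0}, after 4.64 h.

0.416

The intermediate concentration in a first-order A→B→C sequence is C_N = k₁C_{M0}(e^(−k₁t) − e^(−k₂t))/(k₂−k₁).
e^(−k₁t) = e^(−0.620×4.64) = e^(−2.877) = 0.05631; e^(−k₂t) = e^(−1.216) = 0.2965.
C_N = 0.620×5.45/(0.262−0.620) × (0.05631−0.2965) = (-9.439)×(-0.2402) = 2.267 mol/L.
Y_N = C_N/C_{M0} = 2.267/5.45 = 0.416.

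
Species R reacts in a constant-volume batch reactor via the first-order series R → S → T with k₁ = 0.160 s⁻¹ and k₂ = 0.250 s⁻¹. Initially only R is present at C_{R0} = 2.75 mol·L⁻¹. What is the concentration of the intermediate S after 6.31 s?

0.772 mol·L⁻¹

For first-order series with pure R initially, C_S(t) = k₁C_{R0}/(k₂−k₁)·(e^(−k₁t) − e^(−k₂t)).
e^(−k₁t) = e^(−0.160×6.31) = e^(−1.010) = 0.3644; e^(−k₂t) = e^(−1.577) = 0.2065.
C_S = 0.160×2.75/(0.250−0.160) × (0.3644−0.2065) = 4.889×0.1579 = 0.7718 mol·L⁻¹.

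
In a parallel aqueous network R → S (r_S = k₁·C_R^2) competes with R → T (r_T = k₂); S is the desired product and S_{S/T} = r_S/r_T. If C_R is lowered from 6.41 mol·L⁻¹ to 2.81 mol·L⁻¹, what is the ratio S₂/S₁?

0.192

S_{S/T} = (k₁/k₂)·C_R^2, so S₂/S₁ = (C_{R,2}/C_{R,1})^2.
= (2.81/6.41)^2 = (0.4384)^2 = 0.192.
Selectivity toward S falls as C_R falls — high-concentration operation is favoured.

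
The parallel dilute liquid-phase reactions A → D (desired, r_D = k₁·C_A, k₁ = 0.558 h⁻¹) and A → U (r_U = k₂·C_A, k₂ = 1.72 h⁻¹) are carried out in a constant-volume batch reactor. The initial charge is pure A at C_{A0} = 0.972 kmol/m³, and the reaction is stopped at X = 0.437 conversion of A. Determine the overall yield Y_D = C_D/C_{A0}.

0.107

C_A = C_{A0}(1−X) = 0.5472 kmol/m³.
Both paths are first order in A, so the instantaneous fraction to D is constant: dC_D/d(−C_A) = k₁/(k₁+k₂) = 0.2450.
C_D = 0.2450·(C_{A0}−C_A) = 0.2450×0.4248 = 0.104 kmol/m³.
Y_D = C_D/C_{A0} = 0.1040/0.972 = 0.107.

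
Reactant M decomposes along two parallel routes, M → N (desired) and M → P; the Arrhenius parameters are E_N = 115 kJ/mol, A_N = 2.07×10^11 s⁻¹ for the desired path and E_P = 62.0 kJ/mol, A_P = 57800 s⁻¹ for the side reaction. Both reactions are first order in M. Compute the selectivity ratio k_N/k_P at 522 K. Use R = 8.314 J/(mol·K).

With equal orders, S_{N/P} = k_N/k_P = (A_N/A_P)·exp[(E_P−E_N)/(RT)].
(E_P−E_N)/(RT) = (62.0−115)×10³/(8.314×522) = -53000/4340 = -12.21.
k_N/k_P = (2.07×10^11/57800)·exp(-12.21) = 3.581×10^6 × 4.969×10^-6 = 17.8.

17.8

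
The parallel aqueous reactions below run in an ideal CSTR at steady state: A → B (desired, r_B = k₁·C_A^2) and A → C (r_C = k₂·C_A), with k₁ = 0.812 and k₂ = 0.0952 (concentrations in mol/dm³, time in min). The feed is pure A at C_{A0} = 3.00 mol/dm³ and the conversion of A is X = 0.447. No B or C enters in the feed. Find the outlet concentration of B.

Exit C_A = C_{A0}(1−X) = 3.00×0.553 = 1.659 mol/dm³.
In a CSTR the entire volume is at exit conditions, so r_B = 0.812×1.659^2 = 2.235 and r_C = 0.0952×1.659 = 0.1579.
Fraction of consumed A going to B: r_B/(r_B+r_C) = 0.9340.
C_B = 0.9340·C_{A0}·X = 0.9340×3.00×0.447 = 1.25 mol/dm³.

1.25 mol/dm³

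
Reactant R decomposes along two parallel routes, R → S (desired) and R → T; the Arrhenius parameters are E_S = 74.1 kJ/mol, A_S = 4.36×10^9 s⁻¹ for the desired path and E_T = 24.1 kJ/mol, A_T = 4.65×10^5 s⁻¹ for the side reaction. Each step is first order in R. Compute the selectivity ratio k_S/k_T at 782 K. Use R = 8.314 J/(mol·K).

Since both paths have the same order in R, the concentration cancels and S_{S/T} = k_S/k_T = (A_S/A_T)·exp[(E_T−E_S)/(RT)].
(E_T−E_S)/(RT) = (24.1−74.1)×10³/(8.314×782) = -50000/6502 = -7.690.
k_S/k_T = (4.36×10^9/4.65×10^5)·exp(-7.690) = 9376 × 4.572×10^-4 = 4.29.
Since E_S > E_T, raising the temperature improves selectivity toward S.

4.29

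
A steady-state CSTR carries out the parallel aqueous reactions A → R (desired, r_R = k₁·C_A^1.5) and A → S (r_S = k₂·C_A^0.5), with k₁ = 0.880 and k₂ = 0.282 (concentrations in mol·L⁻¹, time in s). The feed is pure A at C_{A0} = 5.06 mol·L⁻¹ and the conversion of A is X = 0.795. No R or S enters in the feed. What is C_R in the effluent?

3.07 mol·L⁻¹

Exit C_A = C_{A0}(1−X) = 5.06×0.205 = 1.037 mol·L⁻¹.
A CSTR operates uniformly at the exit composition, giving r_R = 0.9297 and r_S = 0.2872 (each k·C_A^n at C_A = 1.037).
Fraction of consumed A going to R: r_R/(r_R+r_S) = 0.7640.
C_R = 0.7640·C_{A0}·X = 0.7640×5.06×0.795 = 3.07 mol·L⁻¹.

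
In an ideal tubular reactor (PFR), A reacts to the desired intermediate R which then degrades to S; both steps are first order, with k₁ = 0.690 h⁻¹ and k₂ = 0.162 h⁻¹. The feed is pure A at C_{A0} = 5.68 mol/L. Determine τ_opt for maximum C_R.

Setting dC_R/dτ = 0 gives τ_opt = ln(k₂/k₁)/(k₂−k₁).
= ln(0.162/0.690)/(0.162−0.690) = ln(0.2348)/-0.5280 = -1.449/-0.5280 = 2.74 h.

2.74 h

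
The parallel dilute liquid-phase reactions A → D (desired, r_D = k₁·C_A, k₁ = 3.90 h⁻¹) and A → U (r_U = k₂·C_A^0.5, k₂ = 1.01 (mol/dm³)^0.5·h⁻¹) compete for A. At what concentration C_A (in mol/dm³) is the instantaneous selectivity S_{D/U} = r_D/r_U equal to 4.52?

1.37 mol/dm³

S_{D/U} = (k₁/k₂)·C_A^0.5 ⇒ C_A = (S·k₂/k₁)^(2).
= (4.52×1.01/3.90)^(2) = (1.171)^(2) = 1.37 mol/dm³.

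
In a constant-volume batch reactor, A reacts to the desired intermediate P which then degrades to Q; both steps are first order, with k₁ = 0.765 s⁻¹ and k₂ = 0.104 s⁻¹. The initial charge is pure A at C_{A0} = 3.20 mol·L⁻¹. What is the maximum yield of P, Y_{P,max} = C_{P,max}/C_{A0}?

0.731

For a first-order series the maximum intermediate yield is C_{P,max}/C_{A0} = (k₁/k₂)^[k₂/(k₂−k₁)].
= (0.765/0.104)^(0.104/(0.104−0.765)) = (7.356)^(-0.1573) = 0.7305.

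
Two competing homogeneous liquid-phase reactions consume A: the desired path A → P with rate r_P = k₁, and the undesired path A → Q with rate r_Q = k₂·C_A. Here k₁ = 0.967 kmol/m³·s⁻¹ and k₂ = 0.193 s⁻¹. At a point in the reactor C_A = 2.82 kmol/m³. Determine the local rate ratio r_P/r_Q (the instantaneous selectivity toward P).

S_{P/Q} = r_P/r_Q = (k₁)/(k₂·C_A) = (k₁/k₂)·C_A⁻¹.
= (0.967) / (0.193×2.820) = 0.9670/0.5443 = 1.78.

1.78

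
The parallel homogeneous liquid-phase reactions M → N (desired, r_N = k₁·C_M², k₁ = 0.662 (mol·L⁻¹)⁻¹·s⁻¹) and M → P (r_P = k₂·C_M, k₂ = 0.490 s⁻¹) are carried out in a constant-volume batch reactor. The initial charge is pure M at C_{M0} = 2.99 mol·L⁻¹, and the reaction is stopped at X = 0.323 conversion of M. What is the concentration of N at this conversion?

C_M = C_{M0}(1−X) = 2.024 mol·L⁻¹.
Along a PFR/batch, dC_P/dC_M = −r_P/(r_N+r_P) = −k₂/(k₂+k₁·C_M).
Integrating from C_{M0} to C_M: C_P = (0.490/0.662)·ln[(0.490+0.662·2.99)/(0.490+0.662·2.02)] = 0.7402·ln(2.469/1.830) = 0.2218 mol·L⁻¹.
Then C_N = (C_{M0}−C_M) − C_P = 0.9658 − 0.2218 = 0.7440 mol·L⁻¹.

0.744 mol·L⁻¹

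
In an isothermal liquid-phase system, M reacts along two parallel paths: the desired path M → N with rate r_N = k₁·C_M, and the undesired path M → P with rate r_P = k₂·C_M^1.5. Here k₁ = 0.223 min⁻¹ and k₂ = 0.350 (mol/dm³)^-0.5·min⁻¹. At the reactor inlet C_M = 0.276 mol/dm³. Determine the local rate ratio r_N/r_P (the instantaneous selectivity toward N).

1.21

S_{N/P} = r_N/r_P = (k₁·C_M)/(k₂·C_M^1.5) = (k₁/k₂)·C_M^-0.5.
= (0.223×0.2760) / (0.350×0.2760^1.5) = 0.06155/0.05075 = 1.21.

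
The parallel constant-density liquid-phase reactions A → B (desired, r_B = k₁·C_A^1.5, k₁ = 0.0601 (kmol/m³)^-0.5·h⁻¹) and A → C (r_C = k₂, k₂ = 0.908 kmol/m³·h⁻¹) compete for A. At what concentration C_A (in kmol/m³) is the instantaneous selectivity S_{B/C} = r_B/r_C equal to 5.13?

S_{B/C} = (k₁/k₂)·C_A^1.5 ⇒ C_A = (S·k₂/k₁)^(1/1.5).
= (5.13×0.908/0.0601)^(0.6667) = (77.50)^(0.6667) = 18.2 kmol/m³.

18.2 kmol/m³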